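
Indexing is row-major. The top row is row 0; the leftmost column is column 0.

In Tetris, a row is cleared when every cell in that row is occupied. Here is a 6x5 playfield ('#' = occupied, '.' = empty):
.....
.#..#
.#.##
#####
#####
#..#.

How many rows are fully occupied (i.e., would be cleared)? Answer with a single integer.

Check each row:
  row 0: 5 empty cells -> not full
  row 1: 3 empty cells -> not full
  row 2: 2 empty cells -> not full
  row 3: 0 empty cells -> FULL (clear)
  row 4: 0 empty cells -> FULL (clear)
  row 5: 3 empty cells -> not full
Total rows cleared: 2

Answer: 2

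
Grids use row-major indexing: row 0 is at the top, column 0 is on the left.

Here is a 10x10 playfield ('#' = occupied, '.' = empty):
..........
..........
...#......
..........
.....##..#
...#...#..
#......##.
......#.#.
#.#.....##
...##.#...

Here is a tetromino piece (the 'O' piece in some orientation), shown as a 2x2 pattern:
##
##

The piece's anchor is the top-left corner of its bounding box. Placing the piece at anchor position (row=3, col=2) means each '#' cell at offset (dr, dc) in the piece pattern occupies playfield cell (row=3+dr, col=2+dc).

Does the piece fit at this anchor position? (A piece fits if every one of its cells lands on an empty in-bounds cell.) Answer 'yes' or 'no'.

Check each piece cell at anchor (3, 2):
  offset (0,0) -> (3,2): empty -> OK
  offset (0,1) -> (3,3): empty -> OK
  offset (1,0) -> (4,2): empty -> OK
  offset (1,1) -> (4,3): empty -> OK
All cells valid: yes

Answer: yes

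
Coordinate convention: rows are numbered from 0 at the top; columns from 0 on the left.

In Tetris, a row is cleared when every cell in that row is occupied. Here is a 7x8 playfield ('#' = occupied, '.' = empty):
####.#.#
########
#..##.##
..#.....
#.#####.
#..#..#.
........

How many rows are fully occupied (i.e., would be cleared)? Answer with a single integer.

Check each row:
  row 0: 2 empty cells -> not full
  row 1: 0 empty cells -> FULL (clear)
  row 2: 3 empty cells -> not full
  row 3: 7 empty cells -> not full
  row 4: 2 empty cells -> not full
  row 5: 5 empty cells -> not full
  row 6: 8 empty cells -> not full
Total rows cleared: 1

Answer: 1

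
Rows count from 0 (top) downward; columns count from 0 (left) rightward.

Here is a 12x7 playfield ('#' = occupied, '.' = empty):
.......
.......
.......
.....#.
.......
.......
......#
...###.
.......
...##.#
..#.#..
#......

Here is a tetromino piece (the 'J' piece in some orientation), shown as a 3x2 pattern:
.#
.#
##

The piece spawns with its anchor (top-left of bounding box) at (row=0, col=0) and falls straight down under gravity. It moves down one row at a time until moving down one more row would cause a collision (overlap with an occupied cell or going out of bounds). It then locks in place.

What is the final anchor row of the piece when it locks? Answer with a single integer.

Spawn at (row=0, col=0). Try each row:
  row 0: fits
  row 1: fits
  row 2: fits
  row 3: fits
  row 4: fits
  row 5: fits
  row 6: fits
  row 7: fits
  row 8: fits
  row 9: blocked -> lock at row 8

Answer: 8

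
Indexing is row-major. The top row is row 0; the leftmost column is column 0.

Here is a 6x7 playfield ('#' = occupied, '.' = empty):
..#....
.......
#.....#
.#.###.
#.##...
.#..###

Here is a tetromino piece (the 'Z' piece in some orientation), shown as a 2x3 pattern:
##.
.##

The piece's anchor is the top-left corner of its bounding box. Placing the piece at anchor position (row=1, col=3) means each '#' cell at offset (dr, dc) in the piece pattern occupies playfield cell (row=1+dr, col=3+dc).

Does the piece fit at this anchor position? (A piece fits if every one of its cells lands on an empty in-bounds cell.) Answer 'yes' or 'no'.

Answer: yes

Derivation:
Check each piece cell at anchor (1, 3):
  offset (0,0) -> (1,3): empty -> OK
  offset (0,1) -> (1,4): empty -> OK
  offset (1,1) -> (2,4): empty -> OK
  offset (1,2) -> (2,5): empty -> OK
All cells valid: yes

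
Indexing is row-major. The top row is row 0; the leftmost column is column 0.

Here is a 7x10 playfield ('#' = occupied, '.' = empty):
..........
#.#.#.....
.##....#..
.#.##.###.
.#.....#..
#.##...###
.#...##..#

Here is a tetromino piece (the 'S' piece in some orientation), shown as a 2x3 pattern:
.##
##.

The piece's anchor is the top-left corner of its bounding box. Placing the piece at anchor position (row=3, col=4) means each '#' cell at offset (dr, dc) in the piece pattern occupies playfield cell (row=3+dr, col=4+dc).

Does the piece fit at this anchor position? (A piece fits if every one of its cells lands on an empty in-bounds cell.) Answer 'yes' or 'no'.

Check each piece cell at anchor (3, 4):
  offset (0,1) -> (3,5): empty -> OK
  offset (0,2) -> (3,6): occupied ('#') -> FAIL
  offset (1,0) -> (4,4): empty -> OK
  offset (1,1) -> (4,5): empty -> OK
All cells valid: no

Answer: no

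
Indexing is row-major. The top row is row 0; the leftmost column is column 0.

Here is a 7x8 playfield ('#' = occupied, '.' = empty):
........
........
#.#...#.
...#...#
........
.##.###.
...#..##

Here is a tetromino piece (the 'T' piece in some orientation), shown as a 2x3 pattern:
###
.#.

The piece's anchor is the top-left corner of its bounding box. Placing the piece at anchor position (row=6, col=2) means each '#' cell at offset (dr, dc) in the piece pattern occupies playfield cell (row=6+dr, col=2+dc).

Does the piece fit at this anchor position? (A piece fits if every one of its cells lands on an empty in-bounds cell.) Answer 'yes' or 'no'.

Check each piece cell at anchor (6, 2):
  offset (0,0) -> (6,2): empty -> OK
  offset (0,1) -> (6,3): occupied ('#') -> FAIL
  offset (0,2) -> (6,4): empty -> OK
  offset (1,1) -> (7,3): out of bounds -> FAIL
All cells valid: no

Answer: no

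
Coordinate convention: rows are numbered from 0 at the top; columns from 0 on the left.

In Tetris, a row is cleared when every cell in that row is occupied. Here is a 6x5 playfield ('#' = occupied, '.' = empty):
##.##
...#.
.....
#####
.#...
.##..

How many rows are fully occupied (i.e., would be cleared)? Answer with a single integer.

Check each row:
  row 0: 1 empty cell -> not full
  row 1: 4 empty cells -> not full
  row 2: 5 empty cells -> not full
  row 3: 0 empty cells -> FULL (clear)
  row 4: 4 empty cells -> not full
  row 5: 3 empty cells -> not full
Total rows cleared: 1

Answer: 1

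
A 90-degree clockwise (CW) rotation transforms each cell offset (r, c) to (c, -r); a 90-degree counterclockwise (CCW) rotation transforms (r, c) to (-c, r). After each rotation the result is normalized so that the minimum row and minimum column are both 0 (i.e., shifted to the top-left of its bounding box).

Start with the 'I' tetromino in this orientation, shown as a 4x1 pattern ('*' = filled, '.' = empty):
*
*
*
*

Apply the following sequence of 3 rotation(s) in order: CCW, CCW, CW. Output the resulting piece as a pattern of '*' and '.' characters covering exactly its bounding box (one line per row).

Answer: ****

Derivation:
Start:
*
*
*
*
After rotation 1 (CCW):
****
After rotation 2 (CCW):
*
*
*
*
After rotation 3 (CW):
****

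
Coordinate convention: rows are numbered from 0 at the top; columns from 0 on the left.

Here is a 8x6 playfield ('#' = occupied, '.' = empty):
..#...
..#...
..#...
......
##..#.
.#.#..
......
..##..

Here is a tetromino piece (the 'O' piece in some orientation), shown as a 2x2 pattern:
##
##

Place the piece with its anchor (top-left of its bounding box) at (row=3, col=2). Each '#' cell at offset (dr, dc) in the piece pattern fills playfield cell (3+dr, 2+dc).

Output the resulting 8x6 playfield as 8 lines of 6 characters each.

Fill (3+0,2+0) = (3,2)
Fill (3+0,2+1) = (3,3)
Fill (3+1,2+0) = (4,2)
Fill (3+1,2+1) = (4,3)

Answer: ..#...
..#...
..#...
..##..
#####.
.#.#..
......
..##..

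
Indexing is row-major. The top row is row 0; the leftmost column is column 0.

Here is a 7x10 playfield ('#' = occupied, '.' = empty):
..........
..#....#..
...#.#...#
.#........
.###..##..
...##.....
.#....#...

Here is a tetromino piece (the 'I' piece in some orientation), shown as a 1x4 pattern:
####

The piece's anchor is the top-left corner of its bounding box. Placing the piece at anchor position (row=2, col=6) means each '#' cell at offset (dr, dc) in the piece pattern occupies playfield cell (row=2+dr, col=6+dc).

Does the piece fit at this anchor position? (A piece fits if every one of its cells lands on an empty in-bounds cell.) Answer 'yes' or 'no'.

Answer: no

Derivation:
Check each piece cell at anchor (2, 6):
  offset (0,0) -> (2,6): empty -> OK
  offset (0,1) -> (2,7): empty -> OK
  offset (0,2) -> (2,8): empty -> OK
  offset (0,3) -> (2,9): occupied ('#') -> FAIL
All cells valid: no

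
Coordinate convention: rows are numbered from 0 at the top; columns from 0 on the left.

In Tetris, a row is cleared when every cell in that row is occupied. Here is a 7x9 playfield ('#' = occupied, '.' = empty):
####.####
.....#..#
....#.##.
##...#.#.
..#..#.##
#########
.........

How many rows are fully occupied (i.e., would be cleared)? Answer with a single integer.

Answer: 1

Derivation:
Check each row:
  row 0: 1 empty cell -> not full
  row 1: 7 empty cells -> not full
  row 2: 6 empty cells -> not full
  row 3: 5 empty cells -> not full
  row 4: 5 empty cells -> not full
  row 5: 0 empty cells -> FULL (clear)
  row 6: 9 empty cells -> not full
Total rows cleared: 1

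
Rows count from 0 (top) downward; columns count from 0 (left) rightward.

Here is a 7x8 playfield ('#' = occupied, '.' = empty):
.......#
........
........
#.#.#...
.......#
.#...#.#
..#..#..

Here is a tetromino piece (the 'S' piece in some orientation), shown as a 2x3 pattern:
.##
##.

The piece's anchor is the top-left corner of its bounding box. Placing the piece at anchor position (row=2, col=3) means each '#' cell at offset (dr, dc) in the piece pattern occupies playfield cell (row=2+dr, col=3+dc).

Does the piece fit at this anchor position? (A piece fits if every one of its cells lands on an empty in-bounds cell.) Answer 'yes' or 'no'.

Answer: no

Derivation:
Check each piece cell at anchor (2, 3):
  offset (0,1) -> (2,4): empty -> OK
  offset (0,2) -> (2,5): empty -> OK
  offset (1,0) -> (3,3): empty -> OK
  offset (1,1) -> (3,4): occupied ('#') -> FAIL
All cells valid: no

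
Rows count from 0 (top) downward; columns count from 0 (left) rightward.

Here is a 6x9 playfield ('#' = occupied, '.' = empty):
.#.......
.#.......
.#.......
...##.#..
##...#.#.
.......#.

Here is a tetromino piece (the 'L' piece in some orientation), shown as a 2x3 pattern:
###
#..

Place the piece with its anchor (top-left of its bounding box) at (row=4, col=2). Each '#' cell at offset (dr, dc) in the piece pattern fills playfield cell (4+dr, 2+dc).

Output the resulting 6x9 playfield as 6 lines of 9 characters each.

Answer: .#.......
.#.......
.#.......
...##.#..
######.#.
..#....#.

Derivation:
Fill (4+0,2+0) = (4,2)
Fill (4+0,2+1) = (4,3)
Fill (4+0,2+2) = (4,4)
Fill (4+1,2+0) = (5,2)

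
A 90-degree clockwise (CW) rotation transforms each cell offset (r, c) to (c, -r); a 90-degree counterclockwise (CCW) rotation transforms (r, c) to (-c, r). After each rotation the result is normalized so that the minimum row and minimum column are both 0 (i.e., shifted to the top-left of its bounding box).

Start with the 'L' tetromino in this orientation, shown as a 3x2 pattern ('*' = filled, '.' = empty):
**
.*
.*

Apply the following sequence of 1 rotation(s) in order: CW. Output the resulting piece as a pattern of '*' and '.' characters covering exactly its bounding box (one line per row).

Start:
**
.*
.*
After rotation 1 (CW):
..*
***

Answer: ..*
***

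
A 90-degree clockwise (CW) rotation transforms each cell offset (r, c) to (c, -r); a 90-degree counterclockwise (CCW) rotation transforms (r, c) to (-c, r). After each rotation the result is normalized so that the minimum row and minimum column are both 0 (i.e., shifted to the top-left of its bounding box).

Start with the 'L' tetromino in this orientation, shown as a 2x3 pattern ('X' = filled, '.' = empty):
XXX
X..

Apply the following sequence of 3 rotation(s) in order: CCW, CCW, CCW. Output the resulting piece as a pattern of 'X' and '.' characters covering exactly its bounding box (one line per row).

Answer: XX
.X
.X

Derivation:
Start:
XXX
X..
After rotation 1 (CCW):
X.
X.
XX
After rotation 2 (CCW):
..X
XXX
After rotation 3 (CCW):
XX
.X
.X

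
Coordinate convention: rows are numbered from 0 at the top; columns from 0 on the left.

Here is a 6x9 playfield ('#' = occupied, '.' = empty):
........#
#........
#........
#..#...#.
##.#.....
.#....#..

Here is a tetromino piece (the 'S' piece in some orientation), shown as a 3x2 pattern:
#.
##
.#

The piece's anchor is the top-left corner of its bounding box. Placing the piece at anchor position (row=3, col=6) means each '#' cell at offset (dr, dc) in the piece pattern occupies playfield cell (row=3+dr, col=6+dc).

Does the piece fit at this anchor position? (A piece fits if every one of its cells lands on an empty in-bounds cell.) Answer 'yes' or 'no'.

Check each piece cell at anchor (3, 6):
  offset (0,0) -> (3,6): empty -> OK
  offset (1,0) -> (4,6): empty -> OK
  offset (1,1) -> (4,7): empty -> OK
  offset (2,1) -> (5,7): empty -> OK
All cells valid: yes

Answer: yes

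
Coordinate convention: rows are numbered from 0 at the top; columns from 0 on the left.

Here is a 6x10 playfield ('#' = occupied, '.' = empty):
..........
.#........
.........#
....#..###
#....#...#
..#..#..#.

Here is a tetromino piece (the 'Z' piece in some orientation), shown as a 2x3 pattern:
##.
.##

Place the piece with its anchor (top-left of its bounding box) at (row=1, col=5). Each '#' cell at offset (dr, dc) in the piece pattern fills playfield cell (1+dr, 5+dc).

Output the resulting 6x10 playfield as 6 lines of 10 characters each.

Fill (1+0,5+0) = (1,5)
Fill (1+0,5+1) = (1,6)
Fill (1+1,5+1) = (2,6)
Fill (1+1,5+2) = (2,7)

Answer: ..........
.#...##...
......##.#
....#..###
#....#...#
..#..#..#.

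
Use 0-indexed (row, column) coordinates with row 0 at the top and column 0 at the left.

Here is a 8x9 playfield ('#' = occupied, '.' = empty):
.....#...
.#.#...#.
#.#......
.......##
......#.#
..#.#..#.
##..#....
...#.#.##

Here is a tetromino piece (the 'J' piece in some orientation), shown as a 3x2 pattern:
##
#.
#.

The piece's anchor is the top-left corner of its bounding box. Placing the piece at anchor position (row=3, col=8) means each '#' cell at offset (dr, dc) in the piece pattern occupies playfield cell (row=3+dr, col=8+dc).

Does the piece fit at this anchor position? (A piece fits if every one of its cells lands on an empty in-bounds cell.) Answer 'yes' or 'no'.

Answer: no

Derivation:
Check each piece cell at anchor (3, 8):
  offset (0,0) -> (3,8): occupied ('#') -> FAIL
  offset (0,1) -> (3,9): out of bounds -> FAIL
  offset (1,0) -> (4,8): occupied ('#') -> FAIL
  offset (2,0) -> (5,8): empty -> OK
All cells valid: no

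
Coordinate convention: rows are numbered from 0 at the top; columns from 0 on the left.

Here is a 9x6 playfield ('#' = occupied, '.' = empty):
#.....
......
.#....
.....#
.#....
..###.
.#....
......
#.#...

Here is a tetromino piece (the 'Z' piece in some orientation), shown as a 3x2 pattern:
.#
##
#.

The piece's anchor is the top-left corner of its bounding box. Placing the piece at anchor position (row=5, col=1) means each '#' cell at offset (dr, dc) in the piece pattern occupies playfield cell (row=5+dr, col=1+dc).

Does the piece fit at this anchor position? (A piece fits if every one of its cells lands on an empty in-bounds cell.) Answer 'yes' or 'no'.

Check each piece cell at anchor (5, 1):
  offset (0,1) -> (5,2): occupied ('#') -> FAIL
  offset (1,0) -> (6,1): occupied ('#') -> FAIL
  offset (1,1) -> (6,2): empty -> OK
  offset (2,0) -> (7,1): empty -> OK
All cells valid: no

Answer: no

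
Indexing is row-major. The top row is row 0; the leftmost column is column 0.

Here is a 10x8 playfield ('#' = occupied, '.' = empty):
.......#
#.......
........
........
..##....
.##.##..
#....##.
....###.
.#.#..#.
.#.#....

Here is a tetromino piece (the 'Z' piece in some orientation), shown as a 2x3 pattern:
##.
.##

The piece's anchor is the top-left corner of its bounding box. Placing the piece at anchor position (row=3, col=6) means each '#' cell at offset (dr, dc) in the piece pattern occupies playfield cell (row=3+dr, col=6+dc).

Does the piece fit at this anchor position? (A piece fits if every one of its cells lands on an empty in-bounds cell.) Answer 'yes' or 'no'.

Answer: no

Derivation:
Check each piece cell at anchor (3, 6):
  offset (0,0) -> (3,6): empty -> OK
  offset (0,1) -> (3,7): empty -> OK
  offset (1,1) -> (4,7): empty -> OK
  offset (1,2) -> (4,8): out of bounds -> FAIL
All cells valid: no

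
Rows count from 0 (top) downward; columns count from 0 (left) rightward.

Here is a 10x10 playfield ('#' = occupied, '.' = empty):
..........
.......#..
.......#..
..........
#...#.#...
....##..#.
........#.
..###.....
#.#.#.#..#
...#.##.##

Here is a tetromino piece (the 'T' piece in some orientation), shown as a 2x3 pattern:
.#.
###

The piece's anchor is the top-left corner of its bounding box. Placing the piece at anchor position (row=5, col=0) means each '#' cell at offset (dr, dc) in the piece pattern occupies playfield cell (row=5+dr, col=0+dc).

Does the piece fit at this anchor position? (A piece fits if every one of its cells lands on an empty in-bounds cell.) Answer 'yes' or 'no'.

Answer: yes

Derivation:
Check each piece cell at anchor (5, 0):
  offset (0,1) -> (5,1): empty -> OK
  offset (1,0) -> (6,0): empty -> OK
  offset (1,1) -> (6,1): empty -> OK
  offset (1,2) -> (6,2): empty -> OK
All cells valid: yes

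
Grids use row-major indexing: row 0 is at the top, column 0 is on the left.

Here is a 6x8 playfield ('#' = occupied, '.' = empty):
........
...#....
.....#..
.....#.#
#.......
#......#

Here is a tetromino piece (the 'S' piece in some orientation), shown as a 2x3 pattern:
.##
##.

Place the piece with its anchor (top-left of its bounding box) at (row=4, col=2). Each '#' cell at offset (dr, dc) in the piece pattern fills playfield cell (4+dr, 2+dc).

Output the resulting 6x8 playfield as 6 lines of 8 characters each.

Fill (4+0,2+1) = (4,3)
Fill (4+0,2+2) = (4,4)
Fill (4+1,2+0) = (5,2)
Fill (4+1,2+1) = (5,3)

Answer: ........
...#....
.....#..
.....#.#
#..##...
#.##...#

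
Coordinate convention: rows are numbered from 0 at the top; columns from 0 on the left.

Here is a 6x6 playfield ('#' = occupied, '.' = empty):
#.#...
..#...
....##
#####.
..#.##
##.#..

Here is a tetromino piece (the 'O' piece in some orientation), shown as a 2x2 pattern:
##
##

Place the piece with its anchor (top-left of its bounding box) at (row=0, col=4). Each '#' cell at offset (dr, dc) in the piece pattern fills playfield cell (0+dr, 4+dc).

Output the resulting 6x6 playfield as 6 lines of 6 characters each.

Fill (0+0,4+0) = (0,4)
Fill (0+0,4+1) = (0,5)
Fill (0+1,4+0) = (1,4)
Fill (0+1,4+1) = (1,5)

Answer: #.#.##
..#.##
....##
#####.
..#.##
##.#..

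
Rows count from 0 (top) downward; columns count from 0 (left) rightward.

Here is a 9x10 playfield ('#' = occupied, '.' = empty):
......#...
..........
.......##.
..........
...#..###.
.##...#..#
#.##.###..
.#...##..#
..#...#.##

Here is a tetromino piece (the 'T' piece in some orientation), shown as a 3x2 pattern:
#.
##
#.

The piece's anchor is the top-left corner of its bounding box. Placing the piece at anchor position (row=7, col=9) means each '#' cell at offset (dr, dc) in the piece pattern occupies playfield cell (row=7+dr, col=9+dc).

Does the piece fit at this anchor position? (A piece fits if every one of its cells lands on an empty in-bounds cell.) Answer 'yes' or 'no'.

Check each piece cell at anchor (7, 9):
  offset (0,0) -> (7,9): occupied ('#') -> FAIL
  offset (1,0) -> (8,9): occupied ('#') -> FAIL
  offset (1,1) -> (8,10): out of bounds -> FAIL
  offset (2,0) -> (9,9): out of bounds -> FAIL
All cells valid: no

Answer: no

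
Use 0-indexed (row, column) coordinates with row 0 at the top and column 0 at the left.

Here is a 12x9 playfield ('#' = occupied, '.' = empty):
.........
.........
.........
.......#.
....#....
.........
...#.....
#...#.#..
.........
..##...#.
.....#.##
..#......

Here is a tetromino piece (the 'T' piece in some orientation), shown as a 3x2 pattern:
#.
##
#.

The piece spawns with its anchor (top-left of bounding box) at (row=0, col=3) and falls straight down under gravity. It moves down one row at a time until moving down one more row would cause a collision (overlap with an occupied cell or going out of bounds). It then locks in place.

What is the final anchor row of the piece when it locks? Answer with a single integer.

Spawn at (row=0, col=3). Try each row:
  row 0: fits
  row 1: fits
  row 2: fits
  row 3: blocked -> lock at row 2

Answer: 2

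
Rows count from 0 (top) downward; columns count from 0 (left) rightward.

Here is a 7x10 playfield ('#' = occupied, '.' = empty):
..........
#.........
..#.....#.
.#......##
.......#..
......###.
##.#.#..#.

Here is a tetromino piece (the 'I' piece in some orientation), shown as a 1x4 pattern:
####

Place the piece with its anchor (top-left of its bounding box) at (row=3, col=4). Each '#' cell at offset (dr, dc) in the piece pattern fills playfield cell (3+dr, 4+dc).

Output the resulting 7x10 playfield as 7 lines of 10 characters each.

Answer: ..........
#.........
..#.....#.
.#..######
.......#..
......###.
##.#.#..#.

Derivation:
Fill (3+0,4+0) = (3,4)
Fill (3+0,4+1) = (3,5)
Fill (3+0,4+2) = (3,6)
Fill (3+0,4+3) = (3,7)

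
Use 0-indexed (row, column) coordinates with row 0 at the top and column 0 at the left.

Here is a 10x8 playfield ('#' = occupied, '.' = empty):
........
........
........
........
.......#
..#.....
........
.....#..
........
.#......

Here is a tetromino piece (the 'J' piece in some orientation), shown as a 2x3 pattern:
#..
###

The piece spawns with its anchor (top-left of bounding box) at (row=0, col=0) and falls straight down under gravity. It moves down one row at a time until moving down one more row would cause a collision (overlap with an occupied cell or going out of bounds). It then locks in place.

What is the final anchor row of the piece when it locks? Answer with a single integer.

Answer: 3

Derivation:
Spawn at (row=0, col=0). Try each row:
  row 0: fits
  row 1: fits
  row 2: fits
  row 3: fits
  row 4: blocked -> lock at row 3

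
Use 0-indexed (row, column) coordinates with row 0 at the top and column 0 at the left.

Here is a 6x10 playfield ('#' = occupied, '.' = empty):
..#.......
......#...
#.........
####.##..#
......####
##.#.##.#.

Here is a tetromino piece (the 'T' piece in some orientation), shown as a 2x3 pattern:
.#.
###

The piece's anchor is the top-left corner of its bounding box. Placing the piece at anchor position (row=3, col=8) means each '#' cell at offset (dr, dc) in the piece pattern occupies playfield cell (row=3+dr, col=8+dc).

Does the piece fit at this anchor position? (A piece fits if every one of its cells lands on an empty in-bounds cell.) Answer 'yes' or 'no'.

Answer: no

Derivation:
Check each piece cell at anchor (3, 8):
  offset (0,1) -> (3,9): occupied ('#') -> FAIL
  offset (1,0) -> (4,8): occupied ('#') -> FAIL
  offset (1,1) -> (4,9): occupied ('#') -> FAIL
  offset (1,2) -> (4,10): out of bounds -> FAIL
All cells valid: no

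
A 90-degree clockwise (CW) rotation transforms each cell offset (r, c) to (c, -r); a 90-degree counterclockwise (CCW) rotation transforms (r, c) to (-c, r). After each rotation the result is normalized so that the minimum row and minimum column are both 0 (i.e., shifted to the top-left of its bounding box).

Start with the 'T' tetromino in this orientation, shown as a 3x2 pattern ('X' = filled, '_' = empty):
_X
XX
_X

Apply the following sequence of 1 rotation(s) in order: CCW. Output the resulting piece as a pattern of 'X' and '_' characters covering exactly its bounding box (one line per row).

Answer: XXX
_X_

Derivation:
Start:
_X
XX
_X
After rotation 1 (CCW):
XXX
_X_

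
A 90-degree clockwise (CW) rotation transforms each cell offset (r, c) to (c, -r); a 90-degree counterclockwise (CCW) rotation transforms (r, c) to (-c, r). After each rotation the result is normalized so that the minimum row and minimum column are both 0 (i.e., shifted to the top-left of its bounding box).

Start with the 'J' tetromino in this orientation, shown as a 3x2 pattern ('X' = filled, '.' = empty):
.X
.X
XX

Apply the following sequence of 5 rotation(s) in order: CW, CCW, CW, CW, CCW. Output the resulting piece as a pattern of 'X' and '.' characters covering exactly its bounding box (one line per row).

Answer: X..
XXX

Derivation:
Start:
.X
.X
XX
After rotation 1 (CW):
X..
XXX
After rotation 2 (CCW):
.X
.X
XX
After rotation 3 (CW):
X..
XXX
After rotation 4 (CW):
XX
X.
X.
After rotation 5 (CCW):
X..
XXX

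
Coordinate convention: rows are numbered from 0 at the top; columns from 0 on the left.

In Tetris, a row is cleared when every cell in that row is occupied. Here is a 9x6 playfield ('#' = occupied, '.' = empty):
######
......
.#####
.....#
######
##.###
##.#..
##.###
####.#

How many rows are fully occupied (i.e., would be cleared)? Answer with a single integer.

Answer: 2

Derivation:
Check each row:
  row 0: 0 empty cells -> FULL (clear)
  row 1: 6 empty cells -> not full
  row 2: 1 empty cell -> not full
  row 3: 5 empty cells -> not full
  row 4: 0 empty cells -> FULL (clear)
  row 5: 1 empty cell -> not full
  row 6: 3 empty cells -> not full
  row 7: 1 empty cell -> not full
  row 8: 1 empty cell -> not full
Total rows cleared: 2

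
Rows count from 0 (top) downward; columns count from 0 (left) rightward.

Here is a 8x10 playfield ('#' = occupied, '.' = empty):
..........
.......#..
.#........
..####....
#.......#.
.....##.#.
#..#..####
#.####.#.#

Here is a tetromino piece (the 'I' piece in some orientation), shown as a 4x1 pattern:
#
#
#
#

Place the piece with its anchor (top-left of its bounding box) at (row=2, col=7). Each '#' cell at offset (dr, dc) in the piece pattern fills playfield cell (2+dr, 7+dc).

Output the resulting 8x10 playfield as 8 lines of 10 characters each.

Fill (2+0,7+0) = (2,7)
Fill (2+1,7+0) = (3,7)
Fill (2+2,7+0) = (4,7)
Fill (2+3,7+0) = (5,7)

Answer: ..........
.......#..
.#.....#..
..####.#..
#......##.
.....####.
#..#..####
#.####.#.#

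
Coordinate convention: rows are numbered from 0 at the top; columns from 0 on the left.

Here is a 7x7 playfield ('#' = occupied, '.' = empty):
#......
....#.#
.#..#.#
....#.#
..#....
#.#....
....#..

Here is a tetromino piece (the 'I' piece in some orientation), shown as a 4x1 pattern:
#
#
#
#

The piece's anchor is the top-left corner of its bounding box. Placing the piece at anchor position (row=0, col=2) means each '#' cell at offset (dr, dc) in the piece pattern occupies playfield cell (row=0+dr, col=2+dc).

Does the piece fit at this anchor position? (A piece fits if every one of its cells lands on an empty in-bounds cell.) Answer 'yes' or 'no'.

Answer: yes

Derivation:
Check each piece cell at anchor (0, 2):
  offset (0,0) -> (0,2): empty -> OK
  offset (1,0) -> (1,2): empty -> OK
  offset (2,0) -> (2,2): empty -> OK
  offset (3,0) -> (3,2): empty -> OK
All cells valid: yes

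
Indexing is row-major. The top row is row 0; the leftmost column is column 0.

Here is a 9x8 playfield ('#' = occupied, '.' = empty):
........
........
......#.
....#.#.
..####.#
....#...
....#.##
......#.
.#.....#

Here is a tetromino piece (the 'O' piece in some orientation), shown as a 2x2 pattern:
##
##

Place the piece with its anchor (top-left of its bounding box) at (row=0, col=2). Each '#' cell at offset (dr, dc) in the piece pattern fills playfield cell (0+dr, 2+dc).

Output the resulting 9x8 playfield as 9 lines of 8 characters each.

Answer: ..##....
..##....
......#.
....#.#.
..####.#
....#...
....#.##
......#.
.#.....#

Derivation:
Fill (0+0,2+0) = (0,2)
Fill (0+0,2+1) = (0,3)
Fill (0+1,2+0) = (1,2)
Fill (0+1,2+1) = (1,3)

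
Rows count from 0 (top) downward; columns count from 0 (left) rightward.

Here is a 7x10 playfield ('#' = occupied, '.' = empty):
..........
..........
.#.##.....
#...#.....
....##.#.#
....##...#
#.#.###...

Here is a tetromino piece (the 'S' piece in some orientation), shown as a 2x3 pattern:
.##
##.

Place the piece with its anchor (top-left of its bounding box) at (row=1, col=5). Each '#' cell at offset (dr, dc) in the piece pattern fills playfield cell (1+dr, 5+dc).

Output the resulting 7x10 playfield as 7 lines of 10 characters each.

Answer: ..........
......##..
.#.####...
#...#.....
....##.#.#
....##...#
#.#.###...

Derivation:
Fill (1+0,5+1) = (1,6)
Fill (1+0,5+2) = (1,7)
Fill (1+1,5+0) = (2,5)
Fill (1+1,5+1) = (2,6)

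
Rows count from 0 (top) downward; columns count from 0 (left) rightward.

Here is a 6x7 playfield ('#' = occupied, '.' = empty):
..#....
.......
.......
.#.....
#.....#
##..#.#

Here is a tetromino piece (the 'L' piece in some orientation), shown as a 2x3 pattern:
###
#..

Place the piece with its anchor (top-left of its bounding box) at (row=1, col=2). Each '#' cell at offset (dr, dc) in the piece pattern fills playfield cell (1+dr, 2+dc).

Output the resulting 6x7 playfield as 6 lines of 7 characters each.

Fill (1+0,2+0) = (1,2)
Fill (1+0,2+1) = (1,3)
Fill (1+0,2+2) = (1,4)
Fill (1+1,2+0) = (2,2)

Answer: ..#....
..###..
..#....
.#.....
#.....#
##..#.#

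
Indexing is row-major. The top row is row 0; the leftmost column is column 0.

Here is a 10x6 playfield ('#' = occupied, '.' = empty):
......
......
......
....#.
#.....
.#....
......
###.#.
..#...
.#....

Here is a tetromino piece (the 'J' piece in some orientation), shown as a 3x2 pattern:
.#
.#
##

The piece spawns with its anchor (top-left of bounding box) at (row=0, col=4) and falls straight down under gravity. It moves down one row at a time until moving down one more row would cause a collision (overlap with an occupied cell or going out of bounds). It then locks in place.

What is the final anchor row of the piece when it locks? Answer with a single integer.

Spawn at (row=0, col=4). Try each row:
  row 0: fits
  row 1: blocked -> lock at row 0

Answer: 0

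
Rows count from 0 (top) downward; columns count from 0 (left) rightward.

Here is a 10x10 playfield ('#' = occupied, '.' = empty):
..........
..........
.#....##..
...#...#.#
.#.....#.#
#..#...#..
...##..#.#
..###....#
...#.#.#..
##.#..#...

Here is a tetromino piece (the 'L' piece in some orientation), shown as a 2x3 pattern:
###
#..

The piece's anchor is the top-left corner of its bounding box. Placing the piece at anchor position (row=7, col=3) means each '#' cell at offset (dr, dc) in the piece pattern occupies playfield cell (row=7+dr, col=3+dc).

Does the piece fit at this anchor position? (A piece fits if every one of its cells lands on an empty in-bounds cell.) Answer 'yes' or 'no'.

Check each piece cell at anchor (7, 3):
  offset (0,0) -> (7,3): occupied ('#') -> FAIL
  offset (0,1) -> (7,4): occupied ('#') -> FAIL
  offset (0,2) -> (7,5): empty -> OK
  offset (1,0) -> (8,3): occupied ('#') -> FAIL
All cells valid: no

Answer: no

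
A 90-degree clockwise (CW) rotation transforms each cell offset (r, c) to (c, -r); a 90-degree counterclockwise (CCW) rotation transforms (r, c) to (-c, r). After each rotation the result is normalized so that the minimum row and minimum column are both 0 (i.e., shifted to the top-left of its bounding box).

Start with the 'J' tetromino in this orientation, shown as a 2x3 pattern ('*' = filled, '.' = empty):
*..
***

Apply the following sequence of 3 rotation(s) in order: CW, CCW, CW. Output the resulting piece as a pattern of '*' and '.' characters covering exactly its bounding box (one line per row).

Start:
*..
***
After rotation 1 (CW):
**
*.
*.
After rotation 2 (CCW):
*..
***
After rotation 3 (CW):
**
*.
*.

Answer: **
*.
*.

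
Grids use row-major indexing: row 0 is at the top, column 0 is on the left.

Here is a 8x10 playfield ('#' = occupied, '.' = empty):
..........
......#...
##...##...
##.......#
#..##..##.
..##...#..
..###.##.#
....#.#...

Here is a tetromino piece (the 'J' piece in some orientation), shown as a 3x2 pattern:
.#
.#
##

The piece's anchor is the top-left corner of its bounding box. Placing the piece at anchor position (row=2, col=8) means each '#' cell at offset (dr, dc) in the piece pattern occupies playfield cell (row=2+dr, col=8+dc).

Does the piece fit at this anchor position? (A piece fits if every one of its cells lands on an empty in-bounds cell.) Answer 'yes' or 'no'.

Check each piece cell at anchor (2, 8):
  offset (0,1) -> (2,9): empty -> OK
  offset (1,1) -> (3,9): occupied ('#') -> FAIL
  offset (2,0) -> (4,8): occupied ('#') -> FAIL
  offset (2,1) -> (4,9): empty -> OK
All cells valid: no

Answer: no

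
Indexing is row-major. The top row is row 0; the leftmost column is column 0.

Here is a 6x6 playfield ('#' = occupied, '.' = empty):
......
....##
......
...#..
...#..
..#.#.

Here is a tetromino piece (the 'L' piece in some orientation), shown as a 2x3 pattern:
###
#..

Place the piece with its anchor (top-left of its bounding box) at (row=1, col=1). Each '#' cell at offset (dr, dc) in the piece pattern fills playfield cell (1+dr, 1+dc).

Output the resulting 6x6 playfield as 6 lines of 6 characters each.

Answer: ......
.#####
.#....
...#..
...#..
..#.#.

Derivation:
Fill (1+0,1+0) = (1,1)
Fill (1+0,1+1) = (1,2)
Fill (1+0,1+2) = (1,3)
Fill (1+1,1+0) = (2,1)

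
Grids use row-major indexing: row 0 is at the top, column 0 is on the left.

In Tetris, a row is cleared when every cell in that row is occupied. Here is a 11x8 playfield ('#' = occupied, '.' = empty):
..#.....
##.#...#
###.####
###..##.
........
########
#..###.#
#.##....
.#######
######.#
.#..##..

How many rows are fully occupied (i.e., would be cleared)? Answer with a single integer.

Answer: 1

Derivation:
Check each row:
  row 0: 7 empty cells -> not full
  row 1: 4 empty cells -> not full
  row 2: 1 empty cell -> not full
  row 3: 3 empty cells -> not full
  row 4: 8 empty cells -> not full
  row 5: 0 empty cells -> FULL (clear)
  row 6: 3 empty cells -> not full
  row 7: 5 empty cells -> not full
  row 8: 1 empty cell -> not full
  row 9: 1 empty cell -> not full
  row 10: 5 empty cells -> not full
Total rows cleared: 1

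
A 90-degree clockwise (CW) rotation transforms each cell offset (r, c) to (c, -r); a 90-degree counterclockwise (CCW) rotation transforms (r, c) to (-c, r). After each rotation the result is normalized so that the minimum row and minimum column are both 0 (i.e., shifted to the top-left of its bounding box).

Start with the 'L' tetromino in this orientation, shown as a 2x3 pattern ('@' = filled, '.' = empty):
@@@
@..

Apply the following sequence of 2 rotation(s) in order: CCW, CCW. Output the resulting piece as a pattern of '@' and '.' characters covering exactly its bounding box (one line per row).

Answer: ..@
@@@

Derivation:
Start:
@@@
@..
After rotation 1 (CCW):
@.
@.
@@
After rotation 2 (CCW):
..@
@@@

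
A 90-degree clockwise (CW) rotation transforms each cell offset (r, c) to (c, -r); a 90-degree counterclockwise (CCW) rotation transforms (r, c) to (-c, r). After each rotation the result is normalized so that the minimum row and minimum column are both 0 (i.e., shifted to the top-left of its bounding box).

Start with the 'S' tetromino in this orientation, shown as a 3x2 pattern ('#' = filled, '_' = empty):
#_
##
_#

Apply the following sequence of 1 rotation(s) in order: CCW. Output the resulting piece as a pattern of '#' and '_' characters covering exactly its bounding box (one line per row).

Start:
#_
##
_#
After rotation 1 (CCW):
_##
##_

Answer: _##
##_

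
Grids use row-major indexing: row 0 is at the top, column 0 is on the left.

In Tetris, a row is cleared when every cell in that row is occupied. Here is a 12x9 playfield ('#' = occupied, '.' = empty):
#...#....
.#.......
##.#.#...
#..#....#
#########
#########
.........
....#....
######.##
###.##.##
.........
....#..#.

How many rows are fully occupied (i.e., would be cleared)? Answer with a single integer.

Answer: 2

Derivation:
Check each row:
  row 0: 7 empty cells -> not full
  row 1: 8 empty cells -> not full
  row 2: 5 empty cells -> not full
  row 3: 6 empty cells -> not full
  row 4: 0 empty cells -> FULL (clear)
  row 5: 0 empty cells -> FULL (clear)
  row 6: 9 empty cells -> not full
  row 7: 8 empty cells -> not full
  row 8: 1 empty cell -> not full
  row 9: 2 empty cells -> not full
  row 10: 9 empty cells -> not full
  row 11: 7 empty cells -> not full
Total rows cleared: 2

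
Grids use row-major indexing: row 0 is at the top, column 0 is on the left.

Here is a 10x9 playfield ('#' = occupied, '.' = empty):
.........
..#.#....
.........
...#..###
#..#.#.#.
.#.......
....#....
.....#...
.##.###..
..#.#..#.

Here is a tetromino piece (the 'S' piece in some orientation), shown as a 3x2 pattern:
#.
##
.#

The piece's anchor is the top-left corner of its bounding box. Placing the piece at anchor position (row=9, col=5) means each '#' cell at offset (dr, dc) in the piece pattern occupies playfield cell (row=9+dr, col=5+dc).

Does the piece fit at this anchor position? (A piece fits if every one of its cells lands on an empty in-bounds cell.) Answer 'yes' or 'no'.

Answer: no

Derivation:
Check each piece cell at anchor (9, 5):
  offset (0,0) -> (9,5): empty -> OK
  offset (1,0) -> (10,5): out of bounds -> FAIL
  offset (1,1) -> (10,6): out of bounds -> FAIL
  offset (2,1) -> (11,6): out of bounds -> FAIL
All cells valid: no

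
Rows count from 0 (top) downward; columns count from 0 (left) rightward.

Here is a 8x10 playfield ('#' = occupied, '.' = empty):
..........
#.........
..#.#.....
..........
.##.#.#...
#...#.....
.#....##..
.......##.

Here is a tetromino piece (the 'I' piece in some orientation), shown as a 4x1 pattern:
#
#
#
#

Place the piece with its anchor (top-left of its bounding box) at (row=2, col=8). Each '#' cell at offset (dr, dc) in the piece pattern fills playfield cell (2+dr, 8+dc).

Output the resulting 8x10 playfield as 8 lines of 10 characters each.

Answer: ..........
#.........
..#.#...#.
........#.
.##.#.#.#.
#...#...#.
.#....##..
.......##.

Derivation:
Fill (2+0,8+0) = (2,8)
Fill (2+1,8+0) = (3,8)
Fill (2+2,8+0) = (4,8)
Fill (2+3,8+0) = (5,8)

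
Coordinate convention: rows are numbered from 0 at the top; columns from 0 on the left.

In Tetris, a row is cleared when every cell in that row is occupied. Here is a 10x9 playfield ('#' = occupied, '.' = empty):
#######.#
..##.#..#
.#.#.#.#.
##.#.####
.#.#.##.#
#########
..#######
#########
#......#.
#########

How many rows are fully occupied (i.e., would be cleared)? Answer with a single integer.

Check each row:
  row 0: 1 empty cell -> not full
  row 1: 5 empty cells -> not full
  row 2: 5 empty cells -> not full
  row 3: 2 empty cells -> not full
  row 4: 4 empty cells -> not full
  row 5: 0 empty cells -> FULL (clear)
  row 6: 2 empty cells -> not full
  row 7: 0 empty cells -> FULL (clear)
  row 8: 7 empty cells -> not full
  row 9: 0 empty cells -> FULL (clear)
Total rows cleared: 3

Answer: 3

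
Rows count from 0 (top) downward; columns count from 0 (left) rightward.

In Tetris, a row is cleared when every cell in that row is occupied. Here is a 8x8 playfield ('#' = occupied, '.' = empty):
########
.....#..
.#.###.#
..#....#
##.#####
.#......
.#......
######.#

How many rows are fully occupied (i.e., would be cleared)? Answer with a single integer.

Answer: 1

Derivation:
Check each row:
  row 0: 0 empty cells -> FULL (clear)
  row 1: 7 empty cells -> not full
  row 2: 3 empty cells -> not full
  row 3: 6 empty cells -> not full
  row 4: 1 empty cell -> not full
  row 5: 7 empty cells -> not full
  row 6: 7 empty cells -> not full
  row 7: 1 empty cell -> not full
Total rows cleared: 1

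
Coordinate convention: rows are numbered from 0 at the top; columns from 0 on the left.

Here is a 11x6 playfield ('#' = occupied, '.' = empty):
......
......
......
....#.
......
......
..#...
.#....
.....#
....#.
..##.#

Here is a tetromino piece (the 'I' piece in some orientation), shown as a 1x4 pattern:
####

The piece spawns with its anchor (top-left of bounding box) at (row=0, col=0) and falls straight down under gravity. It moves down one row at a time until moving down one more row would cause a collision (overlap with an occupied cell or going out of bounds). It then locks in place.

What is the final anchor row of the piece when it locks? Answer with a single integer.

Answer: 5

Derivation:
Spawn at (row=0, col=0). Try each row:
  row 0: fits
  row 1: fits
  row 2: fits
  row 3: fits
  row 4: fits
  row 5: fits
  row 6: blocked -> lock at row 5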